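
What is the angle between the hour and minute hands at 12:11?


Hour hand (12 ≡ 0 on the dial): 0×30 + 11×0.5 = 5.5°
Minute hand = 11×6 = 66°
Difference = |5.5 - 66| = 60.5°

60.5°


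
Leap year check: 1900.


Rules: divisible by 4 AND (not by 100 OR by 400)
1900 ÷ 4 = 475 exactly → divisible by 4
1900 ÷ 100 = 19 exactly → divisible by 100
1900 ÷ 400 = 4 remainder 300 → not divisible by 400
Divisible by 100 but not by 400 → not a leap year

No


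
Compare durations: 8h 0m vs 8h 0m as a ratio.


1:1 (1.00)

Duration 1: 480 minutes
Duration 2: 480 minutes
Ratio = 480:480
GCD = 480
Simplified = 1:1
As a decimal: 1/1 = 1.00


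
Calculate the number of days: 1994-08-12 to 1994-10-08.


From August 12, 1994 to October 8, 1994
Rest of August 1994: 31 - 12 = 19
Full months: September 30
Days into October 1994: 8
Total = 19 + 30 + 8 = 57 days

57 days


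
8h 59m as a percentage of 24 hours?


0.3743 (37.43%)

Total minutes: 8×60 + 59 = 539
Day = 24×60 = 1440 minutes
Fraction = 539/1440 ≈ 0.3743
As a percentage: 539/1440 × 100 ≈ 37.43%


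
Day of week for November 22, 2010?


Zeller's congruence:
q=22, m=11, k=10, j=20
h = (22 + ⌊13×12/5⌋ + 10 + ⌊10/4⌋ + ⌊20/4⌋ - 2×20) mod 7
= (22 + 31 + 10 + 2 + 5 - 40) mod 7
= 30 mod 7 = 2
h=2 → Monday

Monday


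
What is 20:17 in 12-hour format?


8:17 PM

Hour: 20
20 - 12 = 8 → PM


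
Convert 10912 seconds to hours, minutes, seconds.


Hours: 10912 ÷ 3600 = 3 remainder 112
Minutes: 112 ÷ 60 = 1 remainder 52
Seconds: 52

3h 1m 52s


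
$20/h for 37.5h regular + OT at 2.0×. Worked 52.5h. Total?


Regular: 37.5h × $20 = $750.00
Overtime: 52.5 - 37.5 = 15.0h
OT pay: 15.0h × $20 × 2.0 = $600.00
Total = $750.00 + $600.00 = $1350.00

$1350.00


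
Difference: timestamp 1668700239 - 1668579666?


120573 seconds (33.5 hours / 1.40 days)

Difference = 1668700239 - 1668579666 = 120573 seconds
In hours: 120573 / 3600 ≈ 33.5
In days: 120573 / 86400 ≈ 1.40


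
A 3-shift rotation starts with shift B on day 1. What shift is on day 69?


Shift A

Shifts: A, B, C
Start: B (index 1)
Day 69: (1 + 69 - 1) mod 3
= 69 mod 3
= 0
Index 0 → shift A


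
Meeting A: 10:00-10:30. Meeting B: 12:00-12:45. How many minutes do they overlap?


0 minutes

Meeting A: 600-630 (in minutes from midnight)
Meeting B: 720-765
Overlap start = max(600, 720) = 720
Overlap end = min(630, 765) = 630
Overlap = max(0, 630 - 720) = 0 min


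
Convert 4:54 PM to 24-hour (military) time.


16:54

Input: 4:54 PM
PM: 4 + 12 = 16


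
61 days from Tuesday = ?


Start: Tuesday (index 1)
(1 + 61) mod 7
= 62 mod 7
= 6
Index 6 → Sunday

Sunday


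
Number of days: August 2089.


31 days

Month: August (month 8)
August has 31 days


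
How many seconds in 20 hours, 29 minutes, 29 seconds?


73769 seconds

Hours: 20 × 3600 = 72000
Minutes: 29 × 60 = 1740
Seconds: 29
Total = 72000 + 1740 + 29 = 73769


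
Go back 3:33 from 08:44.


05:11

Start: 524 minutes from midnight
Subtract: 213 minutes
Remaining: 524 - 213 = 311
Hours: 5, Minutes: 11


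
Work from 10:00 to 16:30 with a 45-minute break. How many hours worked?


Total time = (16×60+30) - (10×60+0)
= 990 - 600 = 390 min
Minus break: 390 - 45 = 345 min
= 5h 45m

5h 45m (345 minutes)


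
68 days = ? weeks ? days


Weeks: 68 ÷ 7 = 9 remainder 5

9 weeks 5 days


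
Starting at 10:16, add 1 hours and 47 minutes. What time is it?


Start: 616 minutes from midnight
Add: 107 minutes
Total: 723 minutes
Hours: 723 ÷ 60 = 12 remainder 3

12:03


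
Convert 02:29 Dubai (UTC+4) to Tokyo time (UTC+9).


Time difference = UTC+9 - UTC+4 = +5 hours
New hour = (2 + 5) mod 24
= 7 mod 24 = 7
Minutes unchanged → 07:29

07:29


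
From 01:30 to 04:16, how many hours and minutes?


End time in minutes: 4×60 + 16 = 256
Start time in minutes: 1×60 + 30 = 90
Difference = 256 - 90 = 166 minutes
= 2 hours 46 minutes

2h 46m


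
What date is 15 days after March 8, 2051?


March 23, 2051

Start: March 8, 2051
Add 15 days
March 8 + 15 = March 23, 2051


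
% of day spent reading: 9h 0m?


Time: 540 minutes
Day: 1440 minutes
Percentage = (540/1440) × 100 = 37.5%

37.5%


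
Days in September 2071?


30 days

Month: September (month 9)
September has 30 days


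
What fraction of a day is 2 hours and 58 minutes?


Total minutes: 2×60 + 58 = 178
Day = 24×60 = 1440 minutes
Fraction = 178/1440 ≈ 0.1236
As a percentage: 178/1440 × 100 ≈ 12.36%

0.1236 (12.36%)


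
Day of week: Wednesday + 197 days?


Thursday

Start: Wednesday (index 2)
(2 + 197) mod 7
= 199 mod 7
= 3
Index 3 → Thursday


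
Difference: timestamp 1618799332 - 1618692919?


106413 seconds (29.6 hours / 1.23 days)

Difference = 1618799332 - 1618692919 = 106413 seconds
In hours: 106413 / 3600 ≈ 29.6
In days: 106413 / 86400 ≈ 1.23


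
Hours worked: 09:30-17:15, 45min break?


Total time = (17×60+15) - (9×60+30)
= 1035 - 570 = 465 min
Minus break: 465 - 45 = 420 min
= 7h 0m

7h 0m (420 minutes)


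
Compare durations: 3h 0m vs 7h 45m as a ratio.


Duration 1: 180 minutes
Duration 2: 465 minutes
Ratio = 180:465
GCD = 15
Simplified = 12:31
As a decimal: 12/31 ≈ 0.39

12:31 (0.39)


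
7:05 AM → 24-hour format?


Input: 7:05 AM
AM hour stays: 7

07:05


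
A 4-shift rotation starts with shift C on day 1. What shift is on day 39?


Shifts: A, B, C, D
Start: C (index 2)
Day 39: (2 + 39 - 1) mod 4
= 40 mod 4
= 0
Index 0 → shift A

Shift A


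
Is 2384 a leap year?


Rules: divisible by 4 AND (not by 100 OR by 400)
2384 ÷ 4 = 596 exactly → divisible by 4
2384 ÷ 100 = 23 remainder 84 → not divisible by 100
Divisible by 4 but not by 100 → leap year

Yes


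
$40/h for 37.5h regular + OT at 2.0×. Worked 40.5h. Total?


$1740.00

Regular: 37.5h × $40 = $1500.00
Overtime: 40.5 - 37.5 = 3.0h
OT pay: 3.0h × $40 × 2.0 = $240.00
Total = $1500.00 + $240.00 = $1740.00


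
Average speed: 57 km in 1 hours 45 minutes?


32.6 km/h

Distance: 57 km
Time: 1h 45m = 105 min = 105/60 = 7/4 hours
Speed = 57 ÷ (7/4) = 57 × 4 / 7 = 228/7 ≈ 32.6 km/h


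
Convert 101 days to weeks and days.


Weeks: 101 ÷ 7 = 14 remainder 3

14 weeks 3 days


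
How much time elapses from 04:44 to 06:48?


2h 4m

End time in minutes: 6×60 + 48 = 408
Start time in minutes: 4×60 + 44 = 284
Difference = 408 - 284 = 124 minutes
= 2 hours 4 minutes


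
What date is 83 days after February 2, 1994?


April 26, 1994

Start: February 2, 1994
Add 83 days
February 2 → March 1: 28 - 2 + 1 = 27 days (83 - 27 = 56 left)
March 1 → April 1: 31 - 1 + 1 = 31 days (56 - 31 = 25 left)
April 1 + 25 = April 26, 1994


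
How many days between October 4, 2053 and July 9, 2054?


From October 4, 2053 to July 9, 2054
Rest of October 2053: 31 - 4 = 27
Full months: November 30, December 31, January 31, February 2054 28, March 31, April 30, May 31, June 30
Days into July 2054: 9
Total = 27 + 30 + 31 + 31 + 28 + 31 + 30 + 31 + 30 + 9 = 278 days

278 days


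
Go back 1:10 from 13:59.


Start: 839 minutes from midnight
Subtract: 70 minutes
Remaining: 839 - 70 = 769
Hours: 12, Minutes: 49

12:49


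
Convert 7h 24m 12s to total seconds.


26652 seconds

Hours: 7 × 3600 = 25200
Minutes: 24 × 60 = 1440
Seconds: 12
Total = 25200 + 1440 + 12 = 26652


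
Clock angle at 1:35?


Hour hand = 1×30 + 35×0.5 = 47.5°
Minute hand = 35×6 = 210°
Difference = |47.5 - 210| = 162.5°

162.5°


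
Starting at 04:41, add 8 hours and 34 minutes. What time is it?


13:15

Start: 281 minutes from midnight
Add: 514 minutes
Total: 795 minutes
Hours: 795 ÷ 60 = 13 remainder 15


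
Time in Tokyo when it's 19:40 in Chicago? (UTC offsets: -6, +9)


10:40 (next day)

Time difference = UTC+9 - UTC-6 = +15 hours
New hour = (19 + 15) mod 24
= 34 mod 24 = 10
Minutes unchanged → 10:40; 34 ≥ 24 → next day


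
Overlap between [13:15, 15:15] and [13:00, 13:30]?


15 minutes

Meeting A: 795-915 (in minutes from midnight)
Meeting B: 780-810
Overlap start = max(795, 780) = 795
Overlap end = min(915, 810) = 810
Overlap = max(0, 810 - 795) = 15 min


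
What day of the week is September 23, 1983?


Friday

Zeller's congruence:
q=23, m=9, k=83, j=19
h = (23 + ⌊13×10/5⌋ + 83 + ⌊83/4⌋ + ⌊19/4⌋ - 2×19) mod 7
= (23 + 26 + 83 + 20 + 4 - 38) mod 7
= 118 mod 7 = 6
h=6 → Friday


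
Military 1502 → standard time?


3:02 PM

Hour: 15
15 - 12 = 3 → PM


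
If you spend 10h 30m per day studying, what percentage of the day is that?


43.8%

Time: 630 minutes
Day: 1440 minutes
Percentage = (630/1440) × 100 ≈ 43.8%


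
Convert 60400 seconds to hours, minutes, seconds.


16h 46m 40s

Hours: 60400 ÷ 3600 = 16 remainder 2800
Minutes: 2800 ÷ 60 = 46 remainder 40
Seconds: 40


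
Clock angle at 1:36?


168.0°

Hour hand = 1×30 + 36×0.5 = 48.0°
Minute hand = 36×6 = 216°
Difference = |48.0 - 216| = 168.0°


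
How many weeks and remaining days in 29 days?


4 weeks 1 days

Weeks: 29 ÷ 7 = 4 remainder 1


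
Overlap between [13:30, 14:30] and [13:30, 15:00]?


Meeting A: 810-870 (in minutes from midnight)
Meeting B: 810-900
Overlap start = max(810, 810) = 810
Overlap end = min(870, 900) = 870
Overlap = max(0, 870 - 810) = 60 min

60 minutes


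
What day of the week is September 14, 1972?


Zeller's congruence:
q=14, m=9, k=72, j=19
h = (14 + ⌊13×10/5⌋ + 72 + ⌊72/4⌋ + ⌊19/4⌋ - 2×19) mod 7
= (14 + 26 + 72 + 18 + 4 - 38) mod 7
= 96 mod 7 = 5
h=5 → Thursday

Thursday


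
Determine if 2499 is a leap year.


Rules: divisible by 4 AND (not by 100 OR by 400)
2499 ÷ 4 = 624 remainder 3 → not divisible by 4
Not divisible by 4 → not a leap year

No


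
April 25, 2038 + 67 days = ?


July 1, 2038

Start: April 25, 2038
Add 67 days
April 25 → May 1: 30 - 25 + 1 = 6 days (67 - 6 = 61 left)
May 1 → June 1: 31 - 1 + 1 = 31 days (61 - 31 = 30 left)
June 1 → July 1: 30 - 1 + 1 = 30 days (30 - 30 = 0 left)
Land exactly on July 1, 2038


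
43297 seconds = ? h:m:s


12h 1m 37s

Hours: 43297 ÷ 3600 = 12 remainder 97
Minutes: 97 ÷ 60 = 1 remainder 37
Seconds: 37


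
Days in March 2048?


Month: March (month 3)
March has 31 days

31 days


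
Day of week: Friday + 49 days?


Start: Friday (index 4)
(4 + 49) mod 7
= 53 mod 7
= 4
Index 4 → Friday

Friday


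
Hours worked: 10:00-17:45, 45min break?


Total time = (17×60+45) - (10×60+0)
= 1065 - 600 = 465 min
Minus break: 465 - 45 = 420 min
= 7h 0m

7h 0m (420 minutes)


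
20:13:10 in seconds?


Hours: 20 × 3600 = 72000
Minutes: 13 × 60 = 780
Seconds: 10
Total = 72000 + 780 + 10 = 72790

72790 seconds


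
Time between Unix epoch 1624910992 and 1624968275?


Difference = 1624968275 - 1624910992 = 57283 seconds
In hours: 57283 / 3600 ≈ 15.9
In days: 57283 / 86400 ≈ 0.66

57283 seconds (15.9 hours / 0.66 days)


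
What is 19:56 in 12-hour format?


7:56 PM

Hour: 19
19 - 12 = 7 → PM


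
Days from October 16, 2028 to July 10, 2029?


From October 16, 2028 to July 10, 2029
Rest of October 2028: 31 - 16 = 15
Full months: November 30, December 31, January 31, February 2029 28, March 31, April 30, May 31, June 30
Days into July 2029: 10
Total = 15 + 30 + 31 + 31 + 28 + 31 + 30 + 31 + 30 + 10 = 267 days

267 days


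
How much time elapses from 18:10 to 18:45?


0h 35m

End time in minutes: 18×60 + 45 = 1125
Start time in minutes: 18×60 + 10 = 1090
Difference = 1125 - 1090 = 35 minutes
= 0 hours 35 minutes


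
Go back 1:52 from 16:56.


15:04

Start: 1016 minutes from midnight
Subtract: 112 minutes
Remaining: 1016 - 112 = 904
Hours: 15, Minutes: 4


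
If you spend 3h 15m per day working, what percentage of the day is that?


13.5%

Time: 195 minutes
Day: 1440 minutes
Percentage = (195/1440) × 100 ≈ 13.5%


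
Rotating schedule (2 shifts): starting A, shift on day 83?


Shifts: A, B
Start: A (index 0)
Day 83: (0 + 83 - 1) mod 2
= 82 mod 2
= 0
Index 0 → shift A

Shift A


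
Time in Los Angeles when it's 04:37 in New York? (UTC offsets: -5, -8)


Time difference = UTC-8 - UTC-5 = -3 hours
New hour = (4 -3) mod 24
= 1 mod 24 = 1
Minutes unchanged → 01:37

01:37


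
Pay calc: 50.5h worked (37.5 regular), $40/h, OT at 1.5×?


Regular: 37.5h × $40 = $1500.00
Overtime: 50.5 - 37.5 = 13.0h
OT pay: 13.0h × $40 × 1.5 = $780.00
Total = $1500.00 + $780.00 = $2280.00

$2280.00


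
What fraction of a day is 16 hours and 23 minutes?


Total minutes: 16×60 + 23 = 983
Day = 24×60 = 1440 minutes
Fraction = 983/1440 ≈ 0.6826
As a percentage: 983/1440 × 100 ≈ 68.26%

0.6826 (68.26%)


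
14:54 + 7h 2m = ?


21:56

Start: 894 minutes from midnight
Add: 422 minutes
Total: 1316 minutes
Hours: 1316 ÷ 60 = 21 remainder 56


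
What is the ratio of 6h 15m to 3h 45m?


5:3 (1.67)

Duration 1: 375 minutes
Duration 2: 225 minutes
Ratio = 375:225
GCD = 75
Simplified = 5:3
As a decimal: 5/3 ≈ 1.67


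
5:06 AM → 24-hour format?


Input: 5:06 AM
AM hour stays: 5

05:06


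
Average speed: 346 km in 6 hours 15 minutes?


Distance: 346 km
Time: 6h 15m = 375 min = 375/60 = 25/4 hours
Speed = 346 ÷ (25/4) = 346 × 4 / 25 = 1384/25 ≈ 55.4 km/h

55.4 km/h


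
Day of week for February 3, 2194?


Zeller's congruence:
q=3, m=14, k=93, j=21
h = (3 + ⌊13×15/5⌋ + 93 + ⌊93/4⌋ + ⌊21/4⌋ - 2×21) mod 7
= (3 + 39 + 93 + 23 + 5 - 42) mod 7
= 121 mod 7 = 2
h=2 → Monday

Monday


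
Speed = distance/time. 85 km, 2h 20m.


36.4 km/h

Distance: 85 km
Time: 2h 20m = 140 min = 140/60 = 7/3 hours
Speed = 85 ÷ (7/3) = 85 × 3 / 7 = 255/7 ≈ 36.4 km/h


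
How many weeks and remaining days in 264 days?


37 weeks 5 days

Weeks: 264 ÷ 7 = 37 remainder 5


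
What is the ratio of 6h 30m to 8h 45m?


Duration 1: 390 minutes
Duration 2: 525 minutes
Ratio = 390:525
GCD = 15
Simplified = 26:35
As a decimal: 26/35 ≈ 0.74

26:35 (0.74)


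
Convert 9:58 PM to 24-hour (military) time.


Input: 9:58 PM
PM: 9 + 12 = 21

21:58


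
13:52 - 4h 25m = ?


Start: 832 minutes from midnight
Subtract: 265 minutes
Remaining: 832 - 265 = 567
Hours: 9, Minutes: 27

09:27


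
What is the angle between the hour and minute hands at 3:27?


Hour hand = 3×30 + 27×0.5 = 103.5°
Minute hand = 27×6 = 162°
Difference = |103.5 - 162| = 58.5°

58.5°


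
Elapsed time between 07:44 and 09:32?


1h 48m

End time in minutes: 9×60 + 32 = 572
Start time in minutes: 7×60 + 44 = 464
Difference = 572 - 464 = 108 minutes
= 1 hours 48 minutes


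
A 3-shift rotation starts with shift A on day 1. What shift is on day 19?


Shift A

Shifts: A, B, C
Start: A (index 0)
Day 19: (0 + 19 - 1) mod 3
= 18 mod 3
= 0
Index 0 → shift A


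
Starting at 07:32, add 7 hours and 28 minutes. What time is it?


15:00

Start: 452 minutes from midnight
Add: 448 minutes
Total: 900 minutes
Hours: 900 ÷ 60 = 15 remainder 0


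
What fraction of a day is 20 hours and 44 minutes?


Total minutes: 20×60 + 44 = 1244
Day = 24×60 = 1440 minutes
Fraction = 1244/1440 ≈ 0.8639
As a percentage: 1244/1440 × 100 ≈ 86.39%

0.8639 (86.39%)


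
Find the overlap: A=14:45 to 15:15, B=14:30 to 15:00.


Meeting A: 885-915 (in minutes from midnight)
Meeting B: 870-900
Overlap start = max(885, 870) = 885
Overlap end = min(915, 900) = 900
Overlap = max(0, 900 - 885) = 15 min

15 minutes


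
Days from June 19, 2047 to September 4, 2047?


From June 19, 2047 to September 4, 2047
Rest of June 2047: 30 - 19 = 11
Full months: July 31, August 31
Days into September 2047: 4
Total = 11 + 31 + 31 + 4 = 77 days

77 days


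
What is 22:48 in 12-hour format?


Hour: 22
22 - 12 = 10 → PM

10:48 PM


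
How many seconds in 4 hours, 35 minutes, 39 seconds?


Hours: 4 × 3600 = 14400
Minutes: 35 × 60 = 2100
Seconds: 39
Total = 14400 + 2100 + 39 = 16539

16539 seconds


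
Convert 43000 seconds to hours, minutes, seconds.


11h 56m 40s

Hours: 43000 ÷ 3600 = 11 remainder 3400
Minutes: 3400 ÷ 60 = 56 remainder 40
Seconds: 40


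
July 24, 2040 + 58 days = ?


Start: July 24, 2040
Add 58 days
July 24 → August 1: 31 - 24 + 1 = 8 days (58 - 8 = 50 left)
August 1 → September 1: 31 - 1 + 1 = 31 days (50 - 31 = 19 left)
September 1 + 19 = September 20, 2040

September 20, 2040


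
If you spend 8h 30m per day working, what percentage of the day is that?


Time: 510 minutes
Day: 1440 minutes
Percentage = (510/1440) × 100 ≈ 35.4%

35.4%


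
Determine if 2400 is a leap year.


Rules: divisible by 4 AND (not by 100 OR by 400)
2400 ÷ 4 = 600 exactly → divisible by 4
2400 ÷ 100 = 24 exactly → divisible by 100
2400 ÷ 400 = 6 exactly → divisible by 400
Divisible by 400 → leap year

Yes


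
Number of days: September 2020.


Month: September (month 9)
September has 30 days

30 days


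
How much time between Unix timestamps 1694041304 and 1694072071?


Difference = 1694072071 - 1694041304 = 30767 seconds
In hours: 30767 / 3600 ≈ 8.5
In days: 30767 / 86400 ≈ 0.36

30767 seconds (8.5 hours / 0.36 days)


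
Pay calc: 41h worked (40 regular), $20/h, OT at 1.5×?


Regular: 40h × $20 = $800.00
Overtime: 41 - 40 = 1h
OT pay: 1h × $20 × 1.5 = $30.00
Total = $800.00 + $30.00 = $830.00

$830.00


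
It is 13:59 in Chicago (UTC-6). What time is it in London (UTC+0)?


Time difference = UTC+0 - UTC-6 = +6 hours
New hour = (13 + 6) mod 24
= 19 mod 24 = 19
Minutes unchanged → 19:59

19:59


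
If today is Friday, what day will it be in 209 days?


Thursday

Start: Friday (index 4)
(4 + 209) mod 7
= 213 mod 7
= 3
Index 3 → Thursday


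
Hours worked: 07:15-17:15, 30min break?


Total time = (17×60+15) - (7×60+15)
= 1035 - 435 = 600 min
Minus break: 600 - 30 = 570 min
= 9h 30m

9h 30m (570 minutes)


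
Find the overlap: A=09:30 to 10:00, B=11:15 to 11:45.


Meeting A: 570-600 (in minutes from midnight)
Meeting B: 675-705
Overlap start = max(570, 675) = 675
Overlap end = min(600, 705) = 600
Overlap = max(0, 600 - 675) = 0 min

0 minutes


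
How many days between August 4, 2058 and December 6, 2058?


From August 4, 2058 to December 6, 2058
Rest of August 2058: 31 - 4 = 27
Full months: September 30, October 31, November 30
Days into December 2058: 6
Total = 27 + 30 + 31 + 30 + 6 = 124 days

124 days


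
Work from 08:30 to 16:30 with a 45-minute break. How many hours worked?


Total time = (16×60+30) - (8×60+30)
= 990 - 510 = 480 min
Minus break: 480 - 45 = 435 min
= 7h 15m

7h 15m (435 minutes)


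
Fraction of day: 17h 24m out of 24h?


Total minutes: 17×60 + 24 = 1044
Day = 24×60 = 1440 minutes
Fraction = 1044/1440 = 0.7250
As a percentage: 1044/1440 × 100 = 72.50%

0.7250 (72.50%)


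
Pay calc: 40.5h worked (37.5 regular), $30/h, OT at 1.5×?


Regular: 37.5h × $30 = $1125.00
Overtime: 40.5 - 37.5 = 3.0h
OT pay: 3.0h × $30 × 1.5 = $135.00
Total = $1125.00 + $135.00 = $1260.00

$1260.00


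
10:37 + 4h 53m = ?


15:30

Start: 637 minutes from midnight
Add: 293 minutes
Total: 930 minutes
Hours: 930 ÷ 60 = 15 remainder 30


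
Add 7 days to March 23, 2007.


Start: March 23, 2007
Add 7 days
March 23 + 7 = March 30, 2007

March 30, 2007


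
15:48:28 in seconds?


56908 seconds

Hours: 15 × 3600 = 54000
Minutes: 48 × 60 = 2880
Seconds: 28
Total = 54000 + 2880 + 28 = 56908


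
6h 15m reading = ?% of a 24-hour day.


Time: 375 minutes
Day: 1440 minutes
Percentage = (375/1440) × 100 ≈ 26.0%

26.0%


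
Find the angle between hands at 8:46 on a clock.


13.0°

Hour hand = 8×30 + 46×0.5 = 263.0°
Minute hand = 46×6 = 276°
Difference = |263.0 - 276| = 13.0°


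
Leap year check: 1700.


Rules: divisible by 4 AND (not by 100 OR by 400)
1700 ÷ 4 = 425 exactly → divisible by 4
1700 ÷ 100 = 17 exactly → divisible by 100
1700 ÷ 400 = 4 remainder 100 → not divisible by 400
Divisible by 100 but not by 400 → not a leap year

No


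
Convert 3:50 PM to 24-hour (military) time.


15:50

Input: 3:50 PM
PM: 3 + 12 = 15


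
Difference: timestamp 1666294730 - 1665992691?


Difference = 1666294730 - 1665992691 = 302039 seconds
In hours: 302039 / 3600 ≈ 83.9
In days: 302039 / 86400 ≈ 3.50

302039 seconds (83.9 hours / 3.50 days)


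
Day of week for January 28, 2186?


Zeller's congruence:
q=28, m=13, k=85, j=21
h = (28 + ⌊13×14/5⌋ + 85 + ⌊85/4⌋ + ⌊21/4⌋ - 2×21) mod 7
= (28 + 36 + 85 + 21 + 5 - 42) mod 7
= 133 mod 7 = 0
h=0 → Saturday

Saturday


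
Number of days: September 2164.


Month: September (month 9)
September has 30 days

30 days


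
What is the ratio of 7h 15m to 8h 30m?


Duration 1: 435 minutes
Duration 2: 510 minutes
Ratio = 435:510
GCD = 15
Simplified = 29:34
As a decimal: 29/34 ≈ 0.85

29:34 (0.85)


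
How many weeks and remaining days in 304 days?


Weeks: 304 ÷ 7 = 43 remainder 3

43 weeks 3 days


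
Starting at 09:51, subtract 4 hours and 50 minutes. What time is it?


Start: 591 minutes from midnight
Subtract: 290 minutes
Remaining: 591 - 290 = 301
Hours: 5, Minutes: 1

05:01


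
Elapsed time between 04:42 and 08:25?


3h 43m

End time in minutes: 8×60 + 25 = 505
Start time in minutes: 4×60 + 42 = 282
Difference = 505 - 282 = 223 minutes
= 3 hours 43 minutes


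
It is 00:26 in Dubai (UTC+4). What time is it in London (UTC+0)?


Time difference = UTC+0 - UTC+4 = -4 hours
New hour = (0 -4) mod 24
= -4 mod 24 = 20
Minutes unchanged → 20:26; -4 < 0 → previous day

20:26 (previous day)


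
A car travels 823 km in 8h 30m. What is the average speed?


96.8 km/h

Distance: 823 km
Time: 8h 30m = 510 min = 510/60 = 17/2 hours
Speed = 823 ÷ (17/2) = 823 × 2 / 17 = 1646/17 ≈ 96.8 km/h


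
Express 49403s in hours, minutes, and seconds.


13h 43m 23s

Hours: 49403 ÷ 3600 = 13 remainder 2603
Minutes: 2603 ÷ 60 = 43 remainder 23
Seconds: 23


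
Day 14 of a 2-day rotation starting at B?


Shifts: A, B
Start: B (index 1)
Day 14: (1 + 14 - 1) mod 2
= 14 mod 2
= 0
Index 0 → shift A

Shift A


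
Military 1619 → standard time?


Hour: 16
16 - 12 = 4 → PM

4:19 PM


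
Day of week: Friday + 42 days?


Start: Friday (index 4)
(4 + 42) mod 7
= 46 mod 7
= 4
Index 4 → Friday

Friday


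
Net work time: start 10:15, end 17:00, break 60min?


Total time = (17×60+0) - (10×60+15)
= 1020 - 615 = 405 min
Minus break: 405 - 60 = 345 min
= 5h 45m

5h 45m (345 minutes)


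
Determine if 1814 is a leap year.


No

Rules: divisible by 4 AND (not by 100 OR by 400)
1814 ÷ 4 = 453 remainder 2 → not divisible by 4
Not divisible by 4 → not a leap year


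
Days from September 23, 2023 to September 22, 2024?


From September 23, 2023 to September 22, 2024
Rest of September 2023: 30 - 23 = 7
Full months: October 31, November 30, December 31, January 31, February 2024 29, March 31, April 30, May 31, June 30, July 31, August 31
Days into September 2024: 22
Total = 7 + 31 + 30 + 31 + 31 + 29 + 31 + 30 + 31 + 30 + 31 + 31 + 22 = 365 days

365 days


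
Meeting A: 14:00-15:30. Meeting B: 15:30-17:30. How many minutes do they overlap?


Meeting A: 840-930 (in minutes from midnight)
Meeting B: 930-1050
Overlap start = max(840, 930) = 930
Overlap end = min(930, 1050) = 930
Overlap = max(0, 930 - 930) = 0 min

0 minutes


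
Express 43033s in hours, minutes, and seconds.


11h 57m 13s

Hours: 43033 ÷ 3600 = 11 remainder 3433
Minutes: 3433 ÷ 60 = 57 remainder 13
Seconds: 13


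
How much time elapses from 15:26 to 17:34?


2h 8m

End time in minutes: 17×60 + 34 = 1054
Start time in minutes: 15×60 + 26 = 926
Difference = 1054 - 926 = 128 minutes
= 2 hours 8 minutes


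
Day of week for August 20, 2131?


Monday

Zeller's congruence:
q=20, m=8, k=31, j=21
h = (20 + ⌊13×9/5⌋ + 31 + ⌊31/4⌋ + ⌊21/4⌋ - 2×21) mod 7
= (20 + 23 + 31 + 7 + 5 - 42) mod 7
= 44 mod 7 = 2
h=2 → Monday


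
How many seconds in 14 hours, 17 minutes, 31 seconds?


Hours: 14 × 3600 = 50400
Minutes: 17 × 60 = 1020
Seconds: 31
Total = 50400 + 1020 + 31 = 51451

51451 seconds


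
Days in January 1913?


31 days

Month: January (month 1)
January has 31 days


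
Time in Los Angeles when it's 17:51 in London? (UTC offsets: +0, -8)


Time difference = UTC-8 - UTC+0 = -8 hours
New hour = (17 -8) mod 24
= 9 mod 24 = 9
Minutes unchanged → 09:51

09:51


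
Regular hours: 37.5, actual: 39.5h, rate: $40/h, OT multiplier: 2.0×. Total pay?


Regular: 37.5h × $40 = $1500.00
Overtime: 39.5 - 37.5 = 2.0h
OT pay: 2.0h × $40 × 2.0 = $160.00
Total = $1500.00 + $160.00 = $1660.00

$1660.00


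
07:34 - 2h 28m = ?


05:06

Start: 454 minutes from midnight
Subtract: 148 minutes
Remaining: 454 - 148 = 306
Hours: 5, Minutes: 6


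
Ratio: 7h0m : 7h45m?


Duration 1: 420 minutes
Duration 2: 465 minutes
Ratio = 420:465
GCD = 15
Simplified = 28:31
As a decimal: 28/31 ≈ 0.90

28:31 (0.90)


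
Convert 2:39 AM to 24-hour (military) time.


Input: 2:39 AM
AM hour stays: 2

02:39


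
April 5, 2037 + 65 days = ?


Start: April 5, 2037
Add 65 days
April 5 → May 1: 30 - 5 + 1 = 26 days (65 - 26 = 39 left)
May 1 → June 1: 31 - 1 + 1 = 31 days (39 - 31 = 8 left)
June 1 + 8 = June 9, 2037

June 9, 2037


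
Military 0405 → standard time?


4:05 AM

Hour: 4
4 < 12 → AM


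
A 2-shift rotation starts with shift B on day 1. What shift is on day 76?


Shift A

Shifts: A, B
Start: B (index 1)
Day 76: (1 + 76 - 1) mod 2
= 76 mod 2
= 0
Index 0 → shift A


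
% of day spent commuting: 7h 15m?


Time: 435 minutes
Day: 1440 minutes
Percentage = (435/1440) × 100 ≈ 30.2%

30.2%


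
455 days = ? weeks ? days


65 weeks 0 days

Weeks: 455 ÷ 7 = 65 remainder 0


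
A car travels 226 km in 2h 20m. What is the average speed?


Distance: 226 km
Time: 2h 20m = 140 min = 140/60 = 7/3 hours
Speed = 226 ÷ (7/3) = 226 × 3 / 7 = 678/7 ≈ 96.9 km/h

96.9 km/h


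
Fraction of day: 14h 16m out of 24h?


Total minutes: 14×60 + 16 = 856
Day = 24×60 = 1440 minutes
Fraction = 856/1440 ≈ 0.5944
As a percentage: 856/1440 × 100 ≈ 59.44%

0.5944 (59.44%)


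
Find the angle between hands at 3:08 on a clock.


46.0°

Hour hand = 3×30 + 8×0.5 = 94.0°
Minute hand = 8×6 = 48°
Difference = |94.0 - 48| = 46.0°


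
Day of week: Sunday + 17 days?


Wednesday

Start: Sunday (index 6)
(6 + 17) mod 7
= 23 mod 7
= 2
Index 2 → Wednesday


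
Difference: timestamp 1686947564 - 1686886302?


Difference = 1686947564 - 1686886302 = 61262 seconds
In hours: 61262 / 3600 ≈ 17.0
In days: 61262 / 86400 ≈ 0.71

61262 seconds (17.0 hours / 0.71 days)


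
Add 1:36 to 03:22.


04:58

Start: 202 minutes from midnight
Add: 96 minutes
Total: 298 minutes
Hours: 298 ÷ 60 = 4 remainder 58


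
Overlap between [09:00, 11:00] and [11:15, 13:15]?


0 minutes

Meeting A: 540-660 (in minutes from midnight)
Meeting B: 675-795
Overlap start = max(540, 675) = 675
Overlap end = min(660, 795) = 660
Overlap = max(0, 660 - 675) = 0 min


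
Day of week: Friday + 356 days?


Start: Friday (index 4)
(4 + 356) mod 7
= 360 mod 7
= 3
Index 3 → Thursday

Thursday


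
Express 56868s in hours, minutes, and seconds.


15h 47m 48s

Hours: 56868 ÷ 3600 = 15 remainder 2868
Minutes: 2868 ÷ 60 = 47 remainder 48
Seconds: 48


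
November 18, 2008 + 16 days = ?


December 4, 2008

Start: November 18, 2008
Add 16 days
November 18 → December 1: 30 - 18 + 1 = 13 days (16 - 13 = 3 left)
December 1 + 3 = December 4, 2008


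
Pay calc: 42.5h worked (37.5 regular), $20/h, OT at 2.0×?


Regular: 37.5h × $20 = $750.00
Overtime: 42.5 - 37.5 = 5.0h
OT pay: 5.0h × $20 × 2.0 = $200.00
Total = $750.00 + $200.00 = $950.00

$950.00


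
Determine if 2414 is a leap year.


Rules: divisible by 4 AND (not by 100 OR by 400)
2414 ÷ 4 = 603 remainder 2 → not divisible by 4
Not divisible by 4 → not a leap year

No


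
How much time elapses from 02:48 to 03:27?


0h 39m

End time in minutes: 3×60 + 27 = 207
Start time in minutes: 2×60 + 48 = 168
Difference = 207 - 168 = 39 minutes
= 0 hours 39 minutes


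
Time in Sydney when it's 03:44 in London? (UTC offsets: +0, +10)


Time difference = UTC+10 - UTC+0 = +10 hours
New hour = (3 + 10) mod 24
= 13 mod 24 = 13
Minutes unchanged → 13:44

13:44


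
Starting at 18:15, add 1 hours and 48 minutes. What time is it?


Start: 1095 minutes from midnight
Add: 108 minutes
Total: 1203 minutes
Hours: 1203 ÷ 60 = 20 remainder 3

20:03


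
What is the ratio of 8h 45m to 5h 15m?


5:3 (1.67)

Duration 1: 525 minutes
Duration 2: 315 minutes
Ratio = 525:315
GCD = 105
Simplified = 5:3
As a decimal: 5/3 ≈ 1.67


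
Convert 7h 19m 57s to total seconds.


Hours: 7 × 3600 = 25200
Minutes: 19 × 60 = 1140
Seconds: 57
Total = 25200 + 1140 + 57 = 26397

26397 seconds


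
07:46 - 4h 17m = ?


Start: 466 minutes from midnight
Subtract: 257 minutes
Remaining: 466 - 257 = 209
Hours: 3, Minutes: 29

03:29


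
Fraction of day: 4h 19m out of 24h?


0.1799 (17.99%)

Total minutes: 4×60 + 19 = 259
Day = 24×60 = 1440 minutes
Fraction = 259/1440 ≈ 0.1799
As a percentage: 259/1440 × 100 ≈ 17.99%


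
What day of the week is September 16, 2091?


Sunday

Zeller's congruence:
q=16, m=9, k=91, j=20
h = (16 + ⌊13×10/5⌋ + 91 + ⌊91/4⌋ + ⌊20/4⌋ - 2×20) mod 7
= (16 + 26 + 91 + 22 + 5 - 40) mod 7
= 120 mod 7 = 1
h=1 → Sunday


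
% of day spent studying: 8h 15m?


34.4%

Time: 495 minutes
Day: 1440 minutes
Percentage = (495/1440) × 100 ≈ 34.4%


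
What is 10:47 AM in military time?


10:47

Input: 10:47 AM
AM hour stays: 10


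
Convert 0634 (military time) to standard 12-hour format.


6:34 AM

Hour: 6
6 < 12 → AM


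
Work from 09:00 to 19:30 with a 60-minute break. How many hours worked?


Total time = (19×60+30) - (9×60+0)
= 1170 - 540 = 630 min
Minus break: 630 - 60 = 570 min
= 9h 30m

9h 30m (570 minutes)


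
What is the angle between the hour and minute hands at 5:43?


86.5°

Hour hand = 5×30 + 43×0.5 = 171.5°
Minute hand = 43×6 = 258°
Difference = |171.5 - 258| = 86.5°


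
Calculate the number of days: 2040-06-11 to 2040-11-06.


From June 11, 2040 to November 6, 2040
Rest of June 2040: 30 - 11 = 19
Full months: July 31, August 31, September 30, October 31
Days into November 2040: 6
Total = 19 + 31 + 31 + 30 + 31 + 6 = 148 days

148 days


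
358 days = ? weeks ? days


Weeks: 358 ÷ 7 = 51 remainder 1

51 weeks 1 days


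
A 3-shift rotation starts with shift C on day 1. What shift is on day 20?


Shifts: A, B, C
Start: C (index 2)
Day 20: (2 + 20 - 1) mod 3
= 21 mod 3
= 0
Index 0 → shift A

Shift A


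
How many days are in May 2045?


Month: May (month 5)
May has 31 days

31 days


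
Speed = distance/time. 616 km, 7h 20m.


84.0 km/h

Distance: 616 km
Time: 7h 20m = 440 min = 440/60 = 22/3 hours
Speed = 616 ÷ (22/3) = 616 × 3 / 22 = 1848/22 = 84.0 km/h


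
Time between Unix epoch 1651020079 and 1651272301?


Difference = 1651272301 - 1651020079 = 252222 seconds
In hours: 252222 / 3600 ≈ 70.1
In days: 252222 / 86400 ≈ 2.92

252222 seconds (70.1 hours / 2.92 days)


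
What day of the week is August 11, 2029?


Zeller's congruence:
q=11, m=8, k=29, j=20
h = (11 + ⌊13×9/5⌋ + 29 + ⌊29/4⌋ + ⌊20/4⌋ - 2×20) mod 7
= (11 + 23 + 29 + 7 + 5 - 40) mod 7
= 35 mod 7 = 0
h=0 → Saturday

Saturday


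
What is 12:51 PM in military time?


Input: 12:51 PM
12 PM → 12 (noon)

12:51


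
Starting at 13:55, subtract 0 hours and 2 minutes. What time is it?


Start: 835 minutes from midnight
Subtract: 2 minutes
Remaining: 835 - 2 = 833
Hours: 13, Minutes: 53

13:53


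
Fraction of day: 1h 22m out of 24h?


Total minutes: 1×60 + 22 = 82
Day = 24×60 = 1440 minutes
Fraction = 82/1440 ≈ 0.0569
As a percentage: 82/1440 × 100 ≈ 5.69%

0.0569 (5.69%)


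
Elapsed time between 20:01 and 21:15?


End time in minutes: 21×60 + 15 = 1275
Start time in minutes: 20×60 + 1 = 1201
Difference = 1275 - 1201 = 74 minutes
= 1 hours 14 minutes

1h 14m


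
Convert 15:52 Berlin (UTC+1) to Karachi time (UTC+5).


Time difference = UTC+5 - UTC+1 = +4 hours
New hour = (15 + 4) mod 24
= 19 mod 24 = 19
Minutes unchanged → 19:52

19:52


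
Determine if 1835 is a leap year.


No

Rules: divisible by 4 AND (not by 100 OR by 400)
1835 ÷ 4 = 458 remainder 3 → not divisible by 4
Not divisible by 4 → not a leap year


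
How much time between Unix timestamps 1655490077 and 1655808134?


318057 seconds (88.3 hours / 3.68 days)

Difference = 1655808134 - 1655490077 = 318057 seconds
In hours: 318057 / 3600 ≈ 88.3
In days: 318057 / 86400 ≈ 3.68


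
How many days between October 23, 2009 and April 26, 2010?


From October 23, 2009 to April 26, 2010
Rest of October 2009: 31 - 23 = 8
Full months: November 30, December 31, January 31, February 2010 28, March 31
Days into April 2010: 26
Total = 8 + 30 + 31 + 31 + 28 + 31 + 26 = 185 days

185 days


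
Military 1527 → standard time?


3:27 PM

Hour: 15
15 - 12 = 3 → PM


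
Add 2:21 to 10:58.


13:19

Start: 658 minutes from midnight
Add: 141 minutes
Total: 799 minutes
Hours: 799 ÷ 60 = 13 remainder 19


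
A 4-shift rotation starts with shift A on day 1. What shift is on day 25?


Shifts: A, B, C, D
Start: A (index 0)
Day 25: (0 + 25 - 1) mod 4
= 24 mod 4
= 0
Index 0 → shift A

Shift A


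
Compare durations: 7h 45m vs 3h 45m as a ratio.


31:15 (2.07)

Duration 1: 465 minutes
Duration 2: 225 minutes
Ratio = 465:225
GCD = 15
Simplified = 31:15
As a decimal: 31/15 ≈ 2.07


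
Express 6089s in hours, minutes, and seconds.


1h 41m 29s

Hours: 6089 ÷ 3600 = 1 remainder 2489
Minutes: 2489 ÷ 60 = 41 remainder 29
Seconds: 29


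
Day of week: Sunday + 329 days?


Start: Sunday (index 6)
(6 + 329) mod 7
= 335 mod 7
= 6
Index 6 → Sunday

Sunday


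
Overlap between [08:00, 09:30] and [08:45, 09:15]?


Meeting A: 480-570 (in minutes from midnight)
Meeting B: 525-555
Overlap start = max(480, 525) = 525
Overlap end = min(570, 555) = 555
Overlap = max(0, 555 - 525) = 30 min

30 minutes


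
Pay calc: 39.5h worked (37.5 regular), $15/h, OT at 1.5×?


$607.50

Regular: 37.5h × $15 = $562.50
Overtime: 39.5 - 37.5 = 2.0h
OT pay: 2.0h × $15 × 1.5 = $45.00
Total = $562.50 + $45.00 = $607.50


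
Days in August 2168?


Month: August (month 8)
August has 31 days

31 days


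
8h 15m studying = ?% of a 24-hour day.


34.4%

Time: 495 minutes
Day: 1440 minutes
Percentage = (495/1440) × 100 ≈ 34.4%


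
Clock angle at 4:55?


177.5°

Hour hand = 4×30 + 55×0.5 = 147.5°
Minute hand = 55×6 = 330°
Difference = |147.5 - 330| = 182.5°
Since > 180°: 360 - 182.5 = 177.5°


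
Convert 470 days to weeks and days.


Weeks: 470 ÷ 7 = 67 remainder 1

67 weeks 1 days


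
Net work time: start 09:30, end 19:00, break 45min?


8h 45m (525 minutes)

Total time = (19×60+0) - (9×60+30)
= 1140 - 570 = 570 min
Minus break: 570 - 45 = 525 min
= 8h 45m


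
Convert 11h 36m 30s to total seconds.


41790 seconds

Hours: 11 × 3600 = 39600
Minutes: 36 × 60 = 2160
Seconds: 30
Total = 39600 + 2160 + 30 = 41790


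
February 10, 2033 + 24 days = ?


Start: February 10, 2033
Add 24 days
February 10 → March 1: 28 - 10 + 1 = 19 days (24 - 19 = 5 left)
March 1 + 5 = March 6, 2033

March 6, 2033


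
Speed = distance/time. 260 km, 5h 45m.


45.2 km/h

Distance: 260 km
Time: 5h 45m = 345 min = 345/60 = 23/4 hours
Speed = 260 ÷ (23/4) = 260 × 4 / 23 = 1040/23 ≈ 45.2 km/h


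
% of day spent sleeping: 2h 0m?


8.3%

Time: 120 minutes
Day: 1440 minutes
Percentage = (120/1440) × 100 ≈ 8.3%


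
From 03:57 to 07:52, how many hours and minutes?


3h 55m

End time in minutes: 7×60 + 52 = 472
Start time in minutes: 3×60 + 57 = 237
Difference = 472 - 237 = 235 minutes
= 3 hours 55 minutes


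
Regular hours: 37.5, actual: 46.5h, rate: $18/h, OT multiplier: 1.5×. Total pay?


Regular: 37.5h × $18 = $675.00
Overtime: 46.5 - 37.5 = 9.0h
OT pay: 9.0h × $18 × 1.5 = $243.00
Total = $675.00 + $243.00 = $918.00

$918.00


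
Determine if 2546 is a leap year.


Rules: divisible by 4 AND (not by 100 OR by 400)
2546 ÷ 4 = 636 remainder 2 → not divisible by 4
Not divisible by 4 → not a leap year

No


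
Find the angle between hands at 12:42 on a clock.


129.0°

Hour hand (12 ≡ 0 on the dial): 0×30 + 42×0.5 = 21.0°
Minute hand = 42×6 = 252°
Difference = |21.0 - 252| = 231.0°
Since > 180°: 360 - 231.0 = 129.0°


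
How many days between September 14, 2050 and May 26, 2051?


From September 14, 2050 to May 26, 2051
Rest of September 2050: 30 - 14 = 16
Full months: October 31, November 30, December 31, January 31, February 2051 28, March 31, April 30
Days into May 2051: 26
Total = 16 + 31 + 30 + 31 + 31 + 28 + 31 + 30 + 26 = 254 days

254 days


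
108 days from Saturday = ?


Start: Saturday (index 5)
(5 + 108) mod 7
= 113 mod 7
= 1
Index 1 → Tuesday

Tuesday


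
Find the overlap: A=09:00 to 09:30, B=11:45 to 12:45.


0 minutes

Meeting A: 540-570 (in minutes from midnight)
Meeting B: 705-765
Overlap start = max(540, 705) = 705
Overlap end = min(570, 765) = 570
Overlap = max(0, 570 - 705) = 0 min


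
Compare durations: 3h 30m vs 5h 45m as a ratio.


Duration 1: 210 minutes
Duration 2: 345 minutes
Ratio = 210:345
GCD = 15
Simplified = 14:23
As a decimal: 14/23 ≈ 0.61

14:23 (0.61)


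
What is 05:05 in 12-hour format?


5:05 AM

Hour: 5
5 < 12 → AM


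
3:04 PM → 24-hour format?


Input: 3:04 PM
PM: 3 + 12 = 15

15:04


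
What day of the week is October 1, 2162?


Zeller's congruence:
q=1, m=10, k=62, j=21
h = (1 + ⌊13×11/5⌋ + 62 + ⌊62/4⌋ + ⌊21/4⌋ - 2×21) mod 7
= (1 + 28 + 62 + 15 + 5 - 42) mod 7
= 69 mod 7 = 6
h=6 → Friday

Friday


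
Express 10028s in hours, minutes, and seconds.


Hours: 10028 ÷ 3600 = 2 remainder 2828
Minutes: 2828 ÷ 60 = 47 remainder 8
Seconds: 8

2h 47m 8s


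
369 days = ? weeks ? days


52 weeks 5 days

Weeks: 369 ÷ 7 = 52 remainder 5


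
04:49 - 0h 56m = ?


Start: 289 minutes from midnight
Subtract: 56 minutes
Remaining: 289 - 56 = 233
Hours: 3, Minutes: 53

03:53


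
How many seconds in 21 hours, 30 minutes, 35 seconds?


Hours: 21 × 3600 = 75600
Minutes: 30 × 60 = 1800
Seconds: 35
Total = 75600 + 1800 + 35 = 77435

77435 seconds


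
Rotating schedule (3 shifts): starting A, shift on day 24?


Shifts: A, B, C
Start: A (index 0)
Day 24: (0 + 24 - 1) mod 3
= 23 mod 3
= 2
Index 2 → shift C

Shift C


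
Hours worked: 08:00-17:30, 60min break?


Total time = (17×60+30) - (8×60+0)
= 1050 - 480 = 570 min
Minus break: 570 - 60 = 510 min
= 8h 30m

8h 30m (510 minutes)


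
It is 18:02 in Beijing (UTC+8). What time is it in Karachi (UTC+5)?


Time difference = UTC+5 - UTC+8 = -3 hours
New hour = (18 -3) mod 24
= 15 mod 24 = 15
Minutes unchanged → 15:02

15:02


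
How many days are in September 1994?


30 days

Month: September (month 9)
September has 30 days
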